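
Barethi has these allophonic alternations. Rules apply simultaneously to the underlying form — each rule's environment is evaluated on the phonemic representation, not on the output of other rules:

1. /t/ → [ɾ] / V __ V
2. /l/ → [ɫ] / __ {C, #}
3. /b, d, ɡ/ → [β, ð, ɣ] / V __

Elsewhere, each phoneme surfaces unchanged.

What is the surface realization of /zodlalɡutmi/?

/z/ (word-initial): no rule targets it → [z].
/o/ (between /z/ and /d/): no rule targets it → [o].
/d/ (between /o/ and /l/) occurs immediately after a vowel → [ð] by rule 3.
/l/ (between /d/ and /a/) fails the environment for rule 2, so it stays [l].
/a/ (between /l/ and /l/) is unaffected → [a].
/l/ (between /a/ and /ɡ/) occurs word-finally or immediately before a consonant → [ɫ] by rule 2.
/ɡ/ (between /l/ and /u/) fails the environment for rule 3, so it stays [ɡ].
/u/ stays [u].
/t/ (between /u/ and /m/) fails the environment for rule 1, so it stays [t].
/m/ (between /t/ and /i/) is unaffected → [m].
/i/ (word-final): no rule targets it → [i].

[zoðlaɫɡutmi]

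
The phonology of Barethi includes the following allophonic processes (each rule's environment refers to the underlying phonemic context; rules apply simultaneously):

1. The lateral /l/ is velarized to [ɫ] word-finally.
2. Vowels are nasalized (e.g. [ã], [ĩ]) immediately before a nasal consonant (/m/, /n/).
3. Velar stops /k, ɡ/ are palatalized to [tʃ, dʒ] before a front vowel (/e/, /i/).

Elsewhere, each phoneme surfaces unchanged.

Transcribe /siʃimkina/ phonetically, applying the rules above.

[siʃĩmtʃĩna]

/s/ — not in any rule's target class → [s].
/i/ (between /s/ and /ʃ/) is in the target of rule 2 but the environment (before a nasal consonant) is not met → [i].
/ʃ/ stays [ʃ].
/i/ meets the environment for rule 2 (before a nasal consonant) → [ĩ].
/m/ (between /i/ and /k/) is unaffected → [m].
/k/ (between /m/ and /i/): before a front vowel, so rule 3 applies → [tʃ].
/i/ (between /k/ and /n/) occurs before a nasal consonant → [ĩ] by rule 2.
/n/ — not in any rule's target class → [n].
/a/ (word-final) fails the environment for rule 2, so it stays [a].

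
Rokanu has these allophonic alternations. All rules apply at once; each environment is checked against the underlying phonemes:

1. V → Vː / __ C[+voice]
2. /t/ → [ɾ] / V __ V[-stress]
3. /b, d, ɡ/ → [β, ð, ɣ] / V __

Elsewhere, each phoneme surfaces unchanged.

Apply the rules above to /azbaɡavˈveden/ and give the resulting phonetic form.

/a/ (word-initial): before a voiced consonant, so rule 1 applies → [aː].
/z/ (between /a/ and /b/): no rule targets it → [z].
/b/ (between /z/ and /a/) is in the target of rule 3 but the environment (immediately after a vowel) is not met → [b].
/a/ (between /b/ and /ɡ/) occurs before a voiced consonant → [aː] by rule 1.
Rule 3 applies to /ɡ/ (between /a/ and /a/: immediately after a vowel) → [ɣ].
/a/ meets the environment for rule 1 (before a voiced consonant) → [aː].
/v/ (between /a/ and /v/): no rule targets it → [v].
/v/ stays [v].
/e/ — between /v/ and /d/, before a voiced consonant — surfaces as [eː] (rule 1).
/d/ meets the environment for rule 3 (immediately after a vowel) → [ð].
/e/ meets the environment for rule 1 (before a voiced consonant) → [eː].
/n/ stays [n].

[aːzbaːɣaːvˈveːðeːn]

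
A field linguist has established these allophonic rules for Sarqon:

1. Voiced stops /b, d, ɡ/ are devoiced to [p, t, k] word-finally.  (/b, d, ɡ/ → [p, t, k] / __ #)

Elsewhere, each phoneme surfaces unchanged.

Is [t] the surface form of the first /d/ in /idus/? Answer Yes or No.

No

/d/ (between /i/ and /u/) is in the target of rule 1 but the environment (word-finally) is not met → [d].
The actual realization is [d], not [t].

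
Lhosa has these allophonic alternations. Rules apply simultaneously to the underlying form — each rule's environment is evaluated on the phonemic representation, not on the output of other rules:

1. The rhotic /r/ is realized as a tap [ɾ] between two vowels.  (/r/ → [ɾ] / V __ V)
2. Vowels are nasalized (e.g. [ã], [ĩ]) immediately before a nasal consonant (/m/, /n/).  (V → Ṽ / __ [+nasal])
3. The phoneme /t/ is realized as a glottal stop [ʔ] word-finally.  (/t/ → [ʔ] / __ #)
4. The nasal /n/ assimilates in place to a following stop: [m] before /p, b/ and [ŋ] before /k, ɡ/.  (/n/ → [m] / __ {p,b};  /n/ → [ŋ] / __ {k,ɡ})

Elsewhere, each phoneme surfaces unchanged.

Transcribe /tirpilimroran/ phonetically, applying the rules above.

/t/ (word-initial) is in the target of rule 3 but the environment (word-finally) is not met → [t].
/i/ (between /t/ and /r/) fails the environment for rule 2, so it stays [i].
/r/ (between /i/ and /p/) fails the environment for rule 1, so it stays [r].
/p/ — not in any rule's target class → [p].
/i/ (between /p/ and /l/) fails the environment for rule 2, so it stays [i].
/l/ (between /i/ and /i/): no rule targets it → [l].
/i/ meets the environment for rule 2 (before a nasal consonant) → [ĩ].
/m/ (between /i/ and /r/) is unaffected → [m].
/r/ — between /m/ and /o/; rule 1 does not apply here → [r].
/o/ (between /r/ and /r/): rule 2 targets it, but not before a nasal consonant → unchanged [o].
/r/ meets the environment for rule 1 (between two vowels) → [ɾ].
Rule 2 applies to /a/ (between /r/ and /n/: before a nasal consonant) → [ã].
/n/ (word-final): rule 4 targets it, but not before a labial or velar stop → unchanged [n].

[tirpilĩmroɾãn]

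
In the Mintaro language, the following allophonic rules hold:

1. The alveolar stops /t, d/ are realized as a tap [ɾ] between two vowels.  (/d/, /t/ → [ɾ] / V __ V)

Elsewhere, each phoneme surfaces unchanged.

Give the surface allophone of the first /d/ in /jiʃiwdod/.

[d]

/d/ (between /w/ and /o/) is in the target of rule 1 but the environment (between two vowels) is not met → [d].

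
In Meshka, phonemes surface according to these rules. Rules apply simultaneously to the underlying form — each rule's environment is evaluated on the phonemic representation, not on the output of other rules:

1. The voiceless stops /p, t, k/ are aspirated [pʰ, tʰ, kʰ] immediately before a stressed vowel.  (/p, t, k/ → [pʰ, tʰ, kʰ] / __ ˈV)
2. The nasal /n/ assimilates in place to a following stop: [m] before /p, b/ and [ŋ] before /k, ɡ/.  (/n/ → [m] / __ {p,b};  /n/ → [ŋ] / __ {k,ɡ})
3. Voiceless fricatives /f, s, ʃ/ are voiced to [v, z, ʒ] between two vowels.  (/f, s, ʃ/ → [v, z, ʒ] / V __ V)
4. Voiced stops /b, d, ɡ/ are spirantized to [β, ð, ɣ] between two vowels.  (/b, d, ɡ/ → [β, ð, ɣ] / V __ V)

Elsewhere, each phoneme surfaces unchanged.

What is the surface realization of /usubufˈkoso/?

/u/ (word-initial): no rule targets it → [u].
/s/ meets the environment for rule 3 (between two vowels) → [z].
/u/ (between /s/ and /b/): no rule targets it → [u].
/b/ (between /u/ and /u/): between two vowels, so rule 4 applies → [β].
/u/ stays [u].
/f/ (between /u/ and /k/) is in the target of rule 3 but the environment (between two vowels) is not met → [f].
/k/ — between /f/ and /o/, immediately before a stressed vowel — surfaces as [kʰ] (rule 1).
/o/ — not in any rule's target class → [o].
Rule 3 applies to /s/ (between /o/ and /o/: between two vowels) → [z].
/o/ (word-final): no rule targets it → [o].

[uzuβufˈkʰozo]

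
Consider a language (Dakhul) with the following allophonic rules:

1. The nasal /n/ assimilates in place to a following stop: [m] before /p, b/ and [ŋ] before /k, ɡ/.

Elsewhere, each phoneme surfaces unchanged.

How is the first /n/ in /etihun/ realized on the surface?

[n]

/n/ (word-final) is in the target of rule 1 but the environment (before a labial or velar stop) is not met → [n].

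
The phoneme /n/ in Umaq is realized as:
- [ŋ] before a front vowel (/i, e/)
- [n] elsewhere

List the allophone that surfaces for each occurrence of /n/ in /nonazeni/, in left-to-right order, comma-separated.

[n], [n], [ŋ]

Occurrence 1 (position 1): no conditioning environment matches → elsewhere allophone [n].
Occurrence 2 (position 3): no conditioning environment matches → elsewhere allophone [n].
Occurrence 3 (position 7): before a front vowel (/i, e/) → [ŋ].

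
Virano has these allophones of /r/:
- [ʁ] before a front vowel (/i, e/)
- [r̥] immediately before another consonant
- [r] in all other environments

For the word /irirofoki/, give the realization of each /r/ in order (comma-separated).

Occurrence 1 (position 2): before a front vowel (/i, e/) → [ʁ].
Occurrence 2 (position 4): no conditioning environment matches → elsewhere allophone [r].

[ʁ], [r]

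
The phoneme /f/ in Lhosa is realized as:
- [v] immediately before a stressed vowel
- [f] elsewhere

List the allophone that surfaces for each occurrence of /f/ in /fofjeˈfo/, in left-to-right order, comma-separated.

Occurrence 1 (position 1): no conditioning environment matches → elsewhere allophone [f].
Occurrence 2 (position 3): no conditioning environment matches → elsewhere allophone [f].
Occurrence 3 (position 6): immediately before a stressed vowel → [v].

[f], [f], [v]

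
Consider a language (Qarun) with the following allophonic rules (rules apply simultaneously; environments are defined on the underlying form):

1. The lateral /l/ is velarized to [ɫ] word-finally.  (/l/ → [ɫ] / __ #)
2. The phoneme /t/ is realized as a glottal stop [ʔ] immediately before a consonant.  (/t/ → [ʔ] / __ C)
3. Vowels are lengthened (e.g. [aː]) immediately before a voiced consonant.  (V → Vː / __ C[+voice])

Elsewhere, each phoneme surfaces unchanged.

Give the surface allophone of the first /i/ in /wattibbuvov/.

[iː]

/i/ — between /t/ and /b/, before a voiced consonant — surfaces as [iː] (rule 3).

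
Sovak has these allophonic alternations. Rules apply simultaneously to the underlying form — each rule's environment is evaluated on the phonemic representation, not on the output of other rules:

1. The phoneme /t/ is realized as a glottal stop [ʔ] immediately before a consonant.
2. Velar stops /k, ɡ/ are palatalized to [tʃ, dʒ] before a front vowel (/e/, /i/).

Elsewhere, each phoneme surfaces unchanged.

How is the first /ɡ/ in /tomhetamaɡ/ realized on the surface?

/ɡ/ — word-final; rule 2 does not apply here → [ɡ].

[ɡ]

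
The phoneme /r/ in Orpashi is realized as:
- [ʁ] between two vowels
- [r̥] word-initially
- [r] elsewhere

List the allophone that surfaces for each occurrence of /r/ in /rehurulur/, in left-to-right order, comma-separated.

[r̥], [ʁ], [r]

Occurrence 1 (position 1): word-initially → [r̥].
Occurrence 2 (position 5): between two vowels → [ʁ].
Occurrence 3 (position 9): no conditioning environment matches → elsewhere allophone [r].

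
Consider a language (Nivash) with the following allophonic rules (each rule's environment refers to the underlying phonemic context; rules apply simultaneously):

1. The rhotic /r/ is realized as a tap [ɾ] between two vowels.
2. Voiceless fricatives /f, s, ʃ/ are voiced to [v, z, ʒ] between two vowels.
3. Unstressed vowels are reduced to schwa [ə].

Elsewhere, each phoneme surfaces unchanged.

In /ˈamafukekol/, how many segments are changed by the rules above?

5

Segments that undergo a rule: /a/ → [ə] (rule 3); /f/ → [v] (rule 2); /u/ → [ə] (rule 3); /e/ → [ə] (rule 3); /o/ → [ə] (rule 3).
All other segments surface unchanged.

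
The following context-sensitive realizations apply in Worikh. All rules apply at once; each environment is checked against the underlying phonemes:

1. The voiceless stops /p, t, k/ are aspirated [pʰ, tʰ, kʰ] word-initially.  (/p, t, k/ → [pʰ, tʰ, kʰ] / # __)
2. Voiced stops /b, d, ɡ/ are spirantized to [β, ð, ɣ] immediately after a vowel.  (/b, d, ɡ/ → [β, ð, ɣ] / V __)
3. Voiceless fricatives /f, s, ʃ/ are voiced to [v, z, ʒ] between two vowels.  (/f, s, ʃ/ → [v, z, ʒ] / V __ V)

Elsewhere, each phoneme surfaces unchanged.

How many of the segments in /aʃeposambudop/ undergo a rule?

3

Segments that undergo a rule: /ʃ/ → [ʒ] (rule 3); /s/ → [z] (rule 3); /d/ → [ð] (rule 2).
All other segments surface unchanged.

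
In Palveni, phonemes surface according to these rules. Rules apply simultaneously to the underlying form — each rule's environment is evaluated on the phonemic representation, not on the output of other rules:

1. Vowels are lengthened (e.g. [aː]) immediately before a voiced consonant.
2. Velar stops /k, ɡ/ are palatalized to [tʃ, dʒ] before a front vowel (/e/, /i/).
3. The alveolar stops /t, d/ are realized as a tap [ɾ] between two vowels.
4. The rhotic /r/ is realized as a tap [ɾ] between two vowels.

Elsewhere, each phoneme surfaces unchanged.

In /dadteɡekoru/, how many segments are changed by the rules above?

Segments that undergo a rule: /a/ → [aː] (rule 1); /e/ → [eː] (rule 1); /ɡ/ → [dʒ] (rule 2); /o/ → [oː] (rule 1); /r/ → [ɾ] (rule 4).
All other segments surface unchanged.

5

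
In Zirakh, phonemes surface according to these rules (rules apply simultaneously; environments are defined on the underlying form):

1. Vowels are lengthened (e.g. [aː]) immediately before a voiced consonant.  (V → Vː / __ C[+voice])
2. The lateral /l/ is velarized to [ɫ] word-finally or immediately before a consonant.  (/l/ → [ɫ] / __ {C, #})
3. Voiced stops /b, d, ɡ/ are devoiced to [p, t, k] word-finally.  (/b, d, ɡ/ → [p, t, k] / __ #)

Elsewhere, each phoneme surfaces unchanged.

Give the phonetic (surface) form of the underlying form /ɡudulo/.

[ɡuːduːlo]

/ɡ/ (word-initial) is in the target of rule 3 but the environment (word-finally) is not met → [ɡ].
/u/ (between /ɡ/ and /d/) occurs before a voiced consonant → [uː] by rule 1.
/d/ — between /u/ and /u/; rule 3 does not apply here → [d].
/u/ meets the environment for rule 1 (before a voiced consonant) → [uː].
/l/ (between /u/ and /o/) fails the environment for rule 2, so it stays [l].
/o/ (word-final): rule 1 targets it, but not before a voiced consonant → unchanged [o].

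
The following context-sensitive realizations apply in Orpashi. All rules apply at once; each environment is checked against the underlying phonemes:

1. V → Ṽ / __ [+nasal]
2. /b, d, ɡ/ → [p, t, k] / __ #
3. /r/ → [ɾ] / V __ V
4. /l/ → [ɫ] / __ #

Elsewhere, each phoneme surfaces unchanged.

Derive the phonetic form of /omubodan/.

[õmubodãn]

Rule 1 applies to /o/ (word-initial: before a nasal consonant) → [õ].
/u/ (between /m/ and /b/) fails the environment for rule 1, so it stays [u].
/b/ (between /u/ and /o/) fails the environment for rule 2, so it stays [b].
/o/ (between /b/ and /d/): rule 1 targets it, but not before a nasal consonant → unchanged [o].
/d/ (between /o/ and /a/) is in the target of rule 2 but the environment (word-finally) is not met → [d].
Rule 1 applies to /a/ (between /d/ and /n/: before a nasal consonant) → [ã].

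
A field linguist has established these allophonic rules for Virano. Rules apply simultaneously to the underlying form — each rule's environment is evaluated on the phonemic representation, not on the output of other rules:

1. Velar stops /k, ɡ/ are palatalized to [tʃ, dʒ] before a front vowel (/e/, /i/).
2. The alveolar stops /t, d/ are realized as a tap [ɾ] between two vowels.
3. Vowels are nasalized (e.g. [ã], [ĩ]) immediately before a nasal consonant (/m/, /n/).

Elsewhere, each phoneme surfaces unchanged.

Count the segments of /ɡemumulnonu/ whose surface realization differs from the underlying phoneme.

4

Segments that undergo a rule: /ɡ/ → [dʒ] (rule 1); /e/ → [ẽ] (rule 3); /u/ → [ũ] (rule 3); /o/ → [õ] (rule 3).
All other segments surface unchanged.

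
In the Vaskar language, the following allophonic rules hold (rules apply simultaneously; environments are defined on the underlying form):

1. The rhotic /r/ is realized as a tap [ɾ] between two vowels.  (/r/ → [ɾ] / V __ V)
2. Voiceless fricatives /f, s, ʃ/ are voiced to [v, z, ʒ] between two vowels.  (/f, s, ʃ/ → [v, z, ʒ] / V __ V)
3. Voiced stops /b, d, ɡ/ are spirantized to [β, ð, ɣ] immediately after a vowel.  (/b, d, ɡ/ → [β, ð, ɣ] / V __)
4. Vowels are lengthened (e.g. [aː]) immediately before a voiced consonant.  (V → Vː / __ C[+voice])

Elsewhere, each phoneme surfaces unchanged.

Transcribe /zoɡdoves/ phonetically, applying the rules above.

[zoːɣdoːves]

/z/ (word-initial): no rule targets it → [z].
Rule 4 applies to /o/ (between /z/ and /ɡ/: before a voiced consonant) → [oː].
Rule 3 applies to /ɡ/ (between /o/ and /d/: immediately after a vowel) → [ɣ].
/d/ (between /ɡ/ and /o/) fails the environment for rule 3, so it stays [d].
/o/ meets the environment for rule 4 (before a voiced consonant) → [oː].
/v/ (between /o/ and /e/): no rule targets it → [v].
/e/ (between /v/ and /s/) is in the target of rule 4 but the environment (before a voiced consonant) is not met → [e].
/s/ (word-final) fails the environment for rule 2, so it stays [s].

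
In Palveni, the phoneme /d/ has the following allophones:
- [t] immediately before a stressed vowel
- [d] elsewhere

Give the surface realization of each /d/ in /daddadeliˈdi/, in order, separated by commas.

Occurrence 1 (position 1): no conditioning environment matches → elsewhere allophone [d].
Occurrence 2 (position 3): no conditioning environment matches → elsewhere allophone [d].
Occurrence 3 (position 4): no conditioning environment matches → elsewhere allophone [d].
Occurrence 4 (position 6): no conditioning environment matches → elsewhere allophone [d].
Occurrence 5 (position 10): immediately before a stressed vowel → [t].

[d], [d], [d], [d], [t]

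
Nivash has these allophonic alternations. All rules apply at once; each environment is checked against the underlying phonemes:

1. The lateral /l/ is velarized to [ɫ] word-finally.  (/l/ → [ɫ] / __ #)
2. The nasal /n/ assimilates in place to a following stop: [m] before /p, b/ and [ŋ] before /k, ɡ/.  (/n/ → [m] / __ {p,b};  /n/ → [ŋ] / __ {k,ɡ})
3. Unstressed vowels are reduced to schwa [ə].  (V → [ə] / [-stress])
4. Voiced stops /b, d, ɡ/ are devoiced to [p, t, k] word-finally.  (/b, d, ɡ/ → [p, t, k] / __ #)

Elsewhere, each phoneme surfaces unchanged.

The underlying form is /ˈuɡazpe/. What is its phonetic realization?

/u/ (word-initial) is in the target of rule 3 but the environment (in an unstressed syllable) is not met → [u].
/ɡ/ (between /u/ and /a/) fails the environment for rule 4, so it stays [ɡ].
/a/ — between /ɡ/ and /z/, in an unstressed syllable — surfaces as [ə] (rule 3).
/e/ (word-final) occurs in an unstressed syllable → [ə] by rule 3.

[ˈuɡəzpə]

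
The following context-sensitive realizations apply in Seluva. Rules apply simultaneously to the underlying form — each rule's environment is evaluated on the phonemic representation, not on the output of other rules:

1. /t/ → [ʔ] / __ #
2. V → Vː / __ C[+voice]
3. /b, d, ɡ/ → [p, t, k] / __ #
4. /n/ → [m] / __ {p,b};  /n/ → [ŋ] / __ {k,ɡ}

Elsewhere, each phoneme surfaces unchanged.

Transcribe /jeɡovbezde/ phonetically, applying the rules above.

/e/ (between /j/ and /ɡ/): before a voiced consonant, so rule 2 applies → [eː].
/ɡ/ (between /e/ and /o/) is in the target of rule 3 but the environment (word-finally) is not met → [ɡ].
/o/ (between /ɡ/ and /v/) occurs before a voiced consonant → [oː] by rule 2.
/b/ — between /v/ and /e/; rule 3 does not apply here → [b].
Rule 2 applies to /e/ (between /b/ and /z/: before a voiced consonant) → [eː].
/d/ — between /z/ and /e/; rule 3 does not apply here → [d].
/e/ — word-final; rule 2 does not apply here → [e].

[jeːɡoːvbeːzde]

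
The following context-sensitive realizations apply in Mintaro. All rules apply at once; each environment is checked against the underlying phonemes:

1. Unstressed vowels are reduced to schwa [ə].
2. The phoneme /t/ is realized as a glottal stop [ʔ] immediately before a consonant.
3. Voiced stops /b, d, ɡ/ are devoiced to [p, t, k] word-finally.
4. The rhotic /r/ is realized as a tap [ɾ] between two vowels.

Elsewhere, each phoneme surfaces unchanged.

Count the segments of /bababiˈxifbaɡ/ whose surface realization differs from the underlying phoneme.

5

Segments that undergo a rule: /a/ → [ə] (rule 1); /a/ → [ə] (rule 1); /i/ → [ə] (rule 1); /a/ → [ə] (rule 1); /ɡ/ → [k] (rule 3).
All other segments surface unchanged.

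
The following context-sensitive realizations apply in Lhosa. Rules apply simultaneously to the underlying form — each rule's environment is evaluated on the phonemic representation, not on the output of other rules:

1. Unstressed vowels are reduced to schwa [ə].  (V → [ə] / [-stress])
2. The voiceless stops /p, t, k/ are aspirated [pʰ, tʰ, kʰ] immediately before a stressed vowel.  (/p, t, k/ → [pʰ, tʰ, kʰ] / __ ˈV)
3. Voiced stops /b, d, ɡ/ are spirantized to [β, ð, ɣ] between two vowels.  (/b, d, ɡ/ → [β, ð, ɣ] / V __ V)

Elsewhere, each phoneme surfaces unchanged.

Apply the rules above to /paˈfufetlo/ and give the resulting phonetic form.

[pəˈfufətlə]

/p/ (word-initial) is in the target of rule 2 but the environment (immediately before a stressed vowel) is not met → [p].
/a/ (between /p/ and /f/) occurs in an unstressed syllable → [ə] by rule 1.
/f/ (between /a/ and /u/) is unaffected → [f].
/u/ (between /f/ and /f/): rule 1 targets it, but not in an unstressed syllable → unchanged [u].
/f/ — not in any rule's target class → [f].
/e/ (between /f/ and /t/): in an unstressed syllable, so rule 1 applies → [ə].
/t/ — between /e/ and /l/; rule 2 does not apply here → [t].
/l/ — not in any rule's target class → [l].
/o/ (word-final): in an unstressed syllable, so rule 1 applies → [ə].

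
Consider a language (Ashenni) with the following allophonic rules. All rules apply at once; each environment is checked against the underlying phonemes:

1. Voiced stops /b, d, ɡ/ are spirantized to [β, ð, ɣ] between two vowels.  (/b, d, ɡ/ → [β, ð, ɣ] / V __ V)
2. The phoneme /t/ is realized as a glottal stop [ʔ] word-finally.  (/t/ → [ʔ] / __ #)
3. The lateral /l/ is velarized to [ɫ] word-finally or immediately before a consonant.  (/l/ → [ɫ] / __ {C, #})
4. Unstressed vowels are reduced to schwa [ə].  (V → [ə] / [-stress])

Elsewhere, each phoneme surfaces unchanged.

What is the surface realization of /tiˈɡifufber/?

[təˈɣifəfbər]

/t/ (word-initial): rule 2 targets it, but not word-finally → unchanged [t].
Rule 4 applies to /i/ (between /t/ and /ɡ/: in an unstressed syllable) → [ə].
/ɡ/ meets the environment for rule 1 (between two vowels) → [ɣ].
/i/ (between /ɡ/ and /f/) fails the environment for rule 4, so it stays [i].
/f/ stays [f].
/u/ — between /f/ and /f/, in an unstressed syllable — surfaces as [ə] (rule 4).
/f/ stays [f].
/b/ (between /f/ and /e/) fails the environment for rule 1, so it stays [b].
Rule 4 applies to /e/ (between /b/ and /r/: in an unstressed syllable) → [ə].
/r/ stays [r].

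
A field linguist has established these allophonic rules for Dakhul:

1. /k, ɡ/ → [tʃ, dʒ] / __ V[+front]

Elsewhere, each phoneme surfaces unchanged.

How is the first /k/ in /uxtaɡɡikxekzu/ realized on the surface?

[k]

/k/ (between /i/ and /x/) fails the environment for rule 1, so it stays [k].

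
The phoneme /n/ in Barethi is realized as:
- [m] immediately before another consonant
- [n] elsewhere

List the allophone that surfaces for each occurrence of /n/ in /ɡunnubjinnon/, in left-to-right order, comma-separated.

[m], [n], [m], [n], [n]

Occurrence 1 (position 3): immediately before another consonant → [m].
Occurrence 2 (position 4): no conditioning environment matches → elsewhere allophone [n].
Occurrence 3 (position 9): immediately before another consonant → [m].
Occurrence 4 (position 10): no conditioning environment matches → elsewhere allophone [n].
Occurrence 5 (position 12): no conditioning environment matches → elsewhere allophone [n].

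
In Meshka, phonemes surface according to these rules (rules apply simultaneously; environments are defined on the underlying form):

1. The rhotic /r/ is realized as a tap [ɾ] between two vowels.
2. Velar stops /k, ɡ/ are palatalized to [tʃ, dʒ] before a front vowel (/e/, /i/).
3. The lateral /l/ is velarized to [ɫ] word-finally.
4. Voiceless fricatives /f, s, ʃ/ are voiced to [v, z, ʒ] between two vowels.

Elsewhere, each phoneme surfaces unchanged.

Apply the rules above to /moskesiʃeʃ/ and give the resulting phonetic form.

/s/ (between /o/ and /k/) fails the environment for rule 4, so it stays [s].
/k/ — between /s/ and /e/, before a front vowel — surfaces as [tʃ] (rule 2).
/s/ (between /e/ and /i/): between two vowels, so rule 4 applies → [z].
/ʃ/ meets the environment for rule 4 (between two vowels) → [ʒ].
/ʃ/ (word-final) fails the environment for rule 4, so it stays [ʃ].

[mostʃeziʒeʃ]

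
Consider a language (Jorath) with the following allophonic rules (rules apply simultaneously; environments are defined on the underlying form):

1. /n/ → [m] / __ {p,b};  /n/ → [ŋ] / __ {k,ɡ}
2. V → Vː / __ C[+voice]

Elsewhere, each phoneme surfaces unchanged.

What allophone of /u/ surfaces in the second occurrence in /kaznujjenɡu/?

/u/ (word-final): rule 2 targets it, but not before a voiced consonant → unchanged [u].

[u]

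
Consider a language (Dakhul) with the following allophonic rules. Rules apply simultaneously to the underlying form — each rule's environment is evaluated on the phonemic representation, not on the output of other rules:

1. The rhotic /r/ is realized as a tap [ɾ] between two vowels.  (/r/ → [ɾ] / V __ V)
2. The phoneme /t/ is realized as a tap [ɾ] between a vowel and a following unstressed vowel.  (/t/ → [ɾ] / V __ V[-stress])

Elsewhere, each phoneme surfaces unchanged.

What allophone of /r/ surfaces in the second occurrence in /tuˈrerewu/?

[ɾ]

/r/ (between /e/ and /e/): between two vowels, so rule 1 applies → [ɾ].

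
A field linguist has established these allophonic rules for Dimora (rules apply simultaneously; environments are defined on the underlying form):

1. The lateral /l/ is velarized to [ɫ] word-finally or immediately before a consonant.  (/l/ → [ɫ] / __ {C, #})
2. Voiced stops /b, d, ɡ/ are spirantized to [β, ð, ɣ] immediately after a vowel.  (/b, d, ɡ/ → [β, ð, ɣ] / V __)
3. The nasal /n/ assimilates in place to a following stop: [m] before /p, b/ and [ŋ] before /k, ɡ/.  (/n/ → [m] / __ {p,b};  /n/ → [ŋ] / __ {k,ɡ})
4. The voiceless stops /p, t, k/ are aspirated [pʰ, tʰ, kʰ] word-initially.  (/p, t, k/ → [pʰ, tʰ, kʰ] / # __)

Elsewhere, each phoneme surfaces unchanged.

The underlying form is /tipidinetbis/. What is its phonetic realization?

[tʰipiðinetbis]

/t/ (word-initial): word-initially, so rule 4 applies → [tʰ].
/p/ (between /i/ and /i/) is in the target of rule 4 but the environment (word-initially) is not met → [p].
/d/ — between /i/ and /i/, immediately after a vowel — surfaces as [ð] (rule 2).
/n/ (between /i/ and /e/) fails the environment for rule 3, so it stays [n].
/t/ — between /e/ and /b/; rule 4 does not apply here → [t].
/b/ (between /t/ and /i/): rule 2 targets it, but not immediately after a vowel → unchanged [b].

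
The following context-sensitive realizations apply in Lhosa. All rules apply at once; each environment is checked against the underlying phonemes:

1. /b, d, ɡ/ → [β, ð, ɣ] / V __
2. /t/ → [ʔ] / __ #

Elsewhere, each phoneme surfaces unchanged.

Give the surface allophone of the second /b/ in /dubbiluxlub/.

/b/ (between /b/ and /i/) is in the target of rule 1 but the environment (immediately after a vowel) is not met → [b].

[b]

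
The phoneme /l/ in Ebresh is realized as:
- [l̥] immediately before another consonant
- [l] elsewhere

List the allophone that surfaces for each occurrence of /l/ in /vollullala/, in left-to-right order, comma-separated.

[l̥], [l], [l̥], [l], [l]

Occurrence 1 (position 3): immediately before another consonant → [l̥].
Occurrence 2 (position 4): no conditioning environment matches → elsewhere allophone [l].
Occurrence 3 (position 6): immediately before another consonant → [l̥].
Occurrence 4 (position 7): no conditioning environment matches → elsewhere allophone [l].
Occurrence 5 (position 9): no conditioning environment matches → elsewhere allophone [l].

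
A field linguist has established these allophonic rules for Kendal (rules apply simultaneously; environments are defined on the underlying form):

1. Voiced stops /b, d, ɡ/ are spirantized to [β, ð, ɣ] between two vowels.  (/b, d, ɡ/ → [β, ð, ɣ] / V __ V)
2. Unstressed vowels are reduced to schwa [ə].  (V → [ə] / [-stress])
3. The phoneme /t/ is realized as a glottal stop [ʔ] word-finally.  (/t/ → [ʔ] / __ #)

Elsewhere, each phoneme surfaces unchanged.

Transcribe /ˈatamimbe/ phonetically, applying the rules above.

/a/ (word-initial) is in the target of rule 2 but the environment (in an unstressed syllable) is not met → [a].
/t/ — between /a/ and /a/; rule 3 does not apply here → [t].
Rule 2 applies to /a/ (between /t/ and /m/: in an unstressed syllable) → [ə].
Rule 2 applies to /i/ (between /m/ and /m/: in an unstressed syllable) → [ə].
/b/ (between /m/ and /e/): rule 1 targets it, but not between two vowels → unchanged [b].
/e/ — word-final, in an unstressed syllable — surfaces as [ə] (rule 2).

[ˈatəməmbə]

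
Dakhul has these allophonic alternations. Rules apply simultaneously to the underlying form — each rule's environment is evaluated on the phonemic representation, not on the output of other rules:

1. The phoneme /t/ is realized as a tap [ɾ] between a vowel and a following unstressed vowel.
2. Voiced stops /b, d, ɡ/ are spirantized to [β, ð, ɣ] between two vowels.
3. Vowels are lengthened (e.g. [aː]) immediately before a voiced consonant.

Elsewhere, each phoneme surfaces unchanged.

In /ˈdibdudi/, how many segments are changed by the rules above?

Segments that undergo a rule: /i/ → [iː] (rule 3); /u/ → [uː] (rule 3); /d/ → [ð] (rule 2).
All other segments surface unchanged.

3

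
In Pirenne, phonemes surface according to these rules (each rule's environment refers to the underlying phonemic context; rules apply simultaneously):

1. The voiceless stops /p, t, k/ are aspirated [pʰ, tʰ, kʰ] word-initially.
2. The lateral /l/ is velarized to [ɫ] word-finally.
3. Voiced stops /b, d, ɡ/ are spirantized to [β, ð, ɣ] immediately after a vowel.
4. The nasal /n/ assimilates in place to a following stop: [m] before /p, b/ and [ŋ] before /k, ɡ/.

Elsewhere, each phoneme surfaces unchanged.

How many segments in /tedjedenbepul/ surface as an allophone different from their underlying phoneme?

Segments that undergo a rule: /t/ → [tʰ] (rule 1); /d/ → [ð] (rule 3); /d/ → [ð] (rule 3); /n/ → [m] (rule 4); /l/ → [ɫ] (rule 2).
All other segments surface unchanged.

5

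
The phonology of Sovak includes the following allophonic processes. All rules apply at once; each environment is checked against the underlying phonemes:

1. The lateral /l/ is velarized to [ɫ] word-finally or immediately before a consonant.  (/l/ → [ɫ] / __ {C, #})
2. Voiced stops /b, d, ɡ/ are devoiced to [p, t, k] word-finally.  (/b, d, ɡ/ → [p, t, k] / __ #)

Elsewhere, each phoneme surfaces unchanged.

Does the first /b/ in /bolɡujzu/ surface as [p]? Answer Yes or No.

/b/ (word-initial) is in the target of rule 2 but the environment (word-finally) is not met → [b].
The actual realization is [b], not [p].

No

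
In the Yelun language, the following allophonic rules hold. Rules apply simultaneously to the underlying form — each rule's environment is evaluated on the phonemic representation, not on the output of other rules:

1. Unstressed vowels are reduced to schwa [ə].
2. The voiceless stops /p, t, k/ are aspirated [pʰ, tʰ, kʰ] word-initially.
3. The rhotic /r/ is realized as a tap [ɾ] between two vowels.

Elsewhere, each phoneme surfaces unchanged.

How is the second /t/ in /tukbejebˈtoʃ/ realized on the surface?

/t/ (between /b/ and /o/): rule 2 targets it, but not word-initially → unchanged [t].

[t]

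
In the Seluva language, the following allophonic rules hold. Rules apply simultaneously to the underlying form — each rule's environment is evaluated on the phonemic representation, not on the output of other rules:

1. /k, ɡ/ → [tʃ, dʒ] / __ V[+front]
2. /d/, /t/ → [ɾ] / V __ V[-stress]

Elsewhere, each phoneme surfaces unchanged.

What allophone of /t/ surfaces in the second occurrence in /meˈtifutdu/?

[t]

/t/ (between /u/ and /d/) fails the environment for rule 2, so it stays [t].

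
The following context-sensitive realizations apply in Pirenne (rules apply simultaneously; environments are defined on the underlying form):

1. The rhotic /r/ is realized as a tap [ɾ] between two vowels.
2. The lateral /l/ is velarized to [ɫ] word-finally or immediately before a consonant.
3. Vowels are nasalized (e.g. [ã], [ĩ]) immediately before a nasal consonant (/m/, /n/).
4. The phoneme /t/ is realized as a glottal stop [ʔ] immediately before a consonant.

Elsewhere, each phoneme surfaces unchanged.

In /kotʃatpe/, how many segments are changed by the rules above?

Segments that undergo a rule: /t/ → [ʔ] (rule 4); /t/ → [ʔ] (rule 4).
All other segments surface unchanged.

2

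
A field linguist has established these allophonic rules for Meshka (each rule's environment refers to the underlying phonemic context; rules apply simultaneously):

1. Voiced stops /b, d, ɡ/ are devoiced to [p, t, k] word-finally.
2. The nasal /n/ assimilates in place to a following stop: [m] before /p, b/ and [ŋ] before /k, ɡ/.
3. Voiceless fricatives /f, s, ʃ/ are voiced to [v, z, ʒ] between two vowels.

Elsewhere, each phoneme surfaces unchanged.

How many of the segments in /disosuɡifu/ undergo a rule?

Segments that undergo a rule: /s/ → [z] (rule 3); /s/ → [z] (rule 3); /f/ → [v] (rule 3).
All other segments surface unchanged.

3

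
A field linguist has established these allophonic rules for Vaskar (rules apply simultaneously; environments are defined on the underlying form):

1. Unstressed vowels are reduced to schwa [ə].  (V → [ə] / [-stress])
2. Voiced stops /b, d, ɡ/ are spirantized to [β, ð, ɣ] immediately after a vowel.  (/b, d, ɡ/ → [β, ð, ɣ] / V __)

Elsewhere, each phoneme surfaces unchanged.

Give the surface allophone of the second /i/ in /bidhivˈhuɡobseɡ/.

/i/ (between /h/ and /v/): in an unstressed syllable, so rule 1 applies → [ə].

[ə]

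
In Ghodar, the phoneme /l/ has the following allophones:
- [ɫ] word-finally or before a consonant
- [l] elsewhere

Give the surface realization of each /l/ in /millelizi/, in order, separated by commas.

[ɫ], [l], [l]

Occurrence 1 (position 3): word-finally or before a consonant → [ɫ].
Occurrence 2 (position 4): no conditioning environment matches → elsewhere allophone [l].
Occurrence 3 (position 6): no conditioning environment matches → elsewhere allophone [l].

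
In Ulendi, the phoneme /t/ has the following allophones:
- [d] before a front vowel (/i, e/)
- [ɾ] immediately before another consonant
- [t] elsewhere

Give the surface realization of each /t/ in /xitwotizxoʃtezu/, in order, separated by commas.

[ɾ], [d], [d]

Occurrence 1 (position 3): immediately before another consonant → [ɾ].
Occurrence 2 (position 6): before a front vowel (/i, e/) → [d].
Occurrence 3 (position 12): before a front vowel (/i, e/) → [d].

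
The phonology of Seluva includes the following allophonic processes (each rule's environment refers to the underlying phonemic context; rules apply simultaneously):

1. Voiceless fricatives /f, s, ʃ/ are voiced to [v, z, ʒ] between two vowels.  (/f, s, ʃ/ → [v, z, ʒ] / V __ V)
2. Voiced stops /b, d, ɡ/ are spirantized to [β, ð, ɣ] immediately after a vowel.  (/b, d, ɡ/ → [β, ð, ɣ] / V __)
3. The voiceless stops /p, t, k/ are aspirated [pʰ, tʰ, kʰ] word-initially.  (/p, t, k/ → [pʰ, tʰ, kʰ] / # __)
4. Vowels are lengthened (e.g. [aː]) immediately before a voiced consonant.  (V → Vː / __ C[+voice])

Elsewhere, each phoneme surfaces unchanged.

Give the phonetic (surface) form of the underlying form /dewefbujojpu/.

[deːwefbuːjoːjpu]

/d/ (word-initial) is in the target of rule 2 but the environment (immediately after a vowel) is not met → [d].
Rule 4 applies to /e/ (between /d/ and /w/: before a voiced consonant) → [eː].
/w/ (between /e/ and /e/) is unaffected → [w].
/e/ (between /w/ and /f/) is in the target of rule 4 but the environment (before a voiced consonant) is not met → [e].
/f/ (between /e/ and /b/) is in the target of rule 1 but the environment (between two vowels) is not met → [f].
/b/ (between /f/ and /u/) is in the target of rule 2 but the environment (immediately after a vowel) is not met → [b].
/u/ (between /b/ and /j/) occurs before a voiced consonant → [uː] by rule 4.
/j/ — not in any rule's target class → [j].
/o/ meets the environment for rule 4 (before a voiced consonant) → [oː].
/j/ stays [j].
/p/ — between /j/ and /u/; rule 3 does not apply here → [p].
/u/ — word-final; rule 4 does not apply here → [u].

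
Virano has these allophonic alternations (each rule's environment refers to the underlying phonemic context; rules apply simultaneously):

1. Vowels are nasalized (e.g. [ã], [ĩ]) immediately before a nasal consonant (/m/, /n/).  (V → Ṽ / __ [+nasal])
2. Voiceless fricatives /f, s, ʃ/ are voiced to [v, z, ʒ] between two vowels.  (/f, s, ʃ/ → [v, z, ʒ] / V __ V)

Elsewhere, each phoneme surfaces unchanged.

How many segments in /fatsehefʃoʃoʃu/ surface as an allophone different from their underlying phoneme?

Segments that undergo a rule: /ʃ/ → [ʒ] (rule 2); /ʃ/ → [ʒ] (rule 2).
All other segments surface unchanged.

2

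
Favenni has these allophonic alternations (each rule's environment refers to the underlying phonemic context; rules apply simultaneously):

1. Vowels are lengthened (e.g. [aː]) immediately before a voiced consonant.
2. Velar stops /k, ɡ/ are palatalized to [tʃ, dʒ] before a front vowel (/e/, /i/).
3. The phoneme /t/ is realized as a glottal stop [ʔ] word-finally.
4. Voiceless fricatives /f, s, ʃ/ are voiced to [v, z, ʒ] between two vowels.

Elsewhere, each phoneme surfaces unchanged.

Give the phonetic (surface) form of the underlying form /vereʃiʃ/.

/v/ (word-initial): no rule targets it → [v].
/e/ (between /v/ and /r/): before a voiced consonant, so rule 1 applies → [eː].
/r/ — not in any rule's target class → [r].
/e/ (between /r/ and /ʃ/) is in the target of rule 1 but the environment (before a voiced consonant) is not met → [e].
Rule 4 applies to /ʃ/ (between /e/ and /i/: between two vowels) → [ʒ].
/i/ (between /ʃ/ and /ʃ/) fails the environment for rule 1, so it stays [i].
/ʃ/ (word-final) is in the target of rule 4 but the environment (between two vowels) is not met → [ʃ].

[veːreʒiʃ]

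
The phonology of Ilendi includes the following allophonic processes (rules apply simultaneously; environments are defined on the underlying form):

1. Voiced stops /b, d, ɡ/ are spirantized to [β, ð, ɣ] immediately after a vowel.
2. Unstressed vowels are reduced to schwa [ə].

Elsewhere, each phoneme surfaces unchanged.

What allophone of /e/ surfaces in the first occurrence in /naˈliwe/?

[ə]

/e/ (word-final) occurs in an unstressed syllable → [ə] by rule 2.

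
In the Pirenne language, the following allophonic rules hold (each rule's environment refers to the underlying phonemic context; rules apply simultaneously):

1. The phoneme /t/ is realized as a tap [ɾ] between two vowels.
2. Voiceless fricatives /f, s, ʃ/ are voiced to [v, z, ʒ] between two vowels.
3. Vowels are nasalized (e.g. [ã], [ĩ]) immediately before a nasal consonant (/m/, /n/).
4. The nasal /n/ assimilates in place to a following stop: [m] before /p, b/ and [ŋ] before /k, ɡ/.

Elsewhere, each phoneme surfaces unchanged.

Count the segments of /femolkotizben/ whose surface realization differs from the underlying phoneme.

3

Segments that undergo a rule: /e/ → [ẽ] (rule 3); /t/ → [ɾ] (rule 1); /e/ → [ẽ] (rule 3).
All other segments surface unchanged.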